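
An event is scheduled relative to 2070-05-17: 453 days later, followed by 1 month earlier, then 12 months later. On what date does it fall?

July 13, 2072

Counting forward 453 days from May 17, 2070:
May has 31 days, so 31 − 17 = 14 days remain after May 17, 2070; 453 − 14 = 439 left.
June 2070 has 30 days: 439 − 30 = 409 left.
July 2070 has 31 days: 409 − 31 = 378 left.
August 2070 has 31 days: 378 − 31 = 347 left.
September 2070 has 30 days: 347 − 30 = 317 left.
October 2070 has 31 days: 317 − 31 = 286 left.
November 2070 has 30 days: 286 − 30 = 256 left.
December 2070 has 31 days: 256 − 31 = 225 left.
January 2071 has 31 days: 225 − 31 = 194 left.
February 2071 has 28 days (2071 is not a leap year): 194 − 28 = 166 left.
March 2071 has 31 days: 166 − 31 = 135 left.
April 2071 has 30 days: 135 − 30 = 105 left.
May 2071 has 31 days: 105 − 31 = 74 left.
June 2071 has 30 days: 74 − 30 = 44 left.
July 2071 has 31 days: 44 − 31 = 13 left.
13 days into August 2071 → August 13, 2071.
Subtracting 1 month from August 13, 2071:
month 8 − 1 = 7 → July 2071.
Day 13 is valid in July, giving July 13, 2071.
Adding 12 months from July 13, 2071:
month 7 + 12 = 19, which is month 7 of year 2072 → July 2072.
Day 13 is valid in July, giving July 13, 2072.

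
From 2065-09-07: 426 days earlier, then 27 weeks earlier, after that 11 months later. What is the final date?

Subtracting 426 days from September 7, 2065:
Going back 7 days from September 7, 2065 reaches the end of the previous month; 426 − 7 = 419 left.
August 2065 has 31 days: 419 − 31 = 388 left.
July 2065 has 31 days: 388 − 31 = 357 left.
June 2065 has 30 days: 357 − 30 = 327 left.
May 2065 has 31 days: 327 − 31 = 296 left.
April 2065 has 30 days: 296 − 30 = 266 left.
March 2065 has 31 days: 266 − 31 = 235 left.
February 2065 has 28 days (2065 is not a leap year): 235 − 28 = 207 left.
January 2065 has 31 days: 207 − 31 = 176 left.
December 2064 has 31 days: 176 − 31 = 145 left.
November 2064 has 30 days: 145 − 30 = 115 left.
October 2064 has 31 days: 115 − 31 = 84 left.
September 2064 has 30 days: 84 − 30 = 54 left.
August 2064 has 31 days: 54 − 31 = 23 left.
July 2064 has 31 days; 31 − 23 = 8 → July 8, 2064.
Subtracting 27 weeks (= 189 days) from July 8, 2064:
Going back 8 days from July 8, 2064 reaches the end of the previous month; 189 − 8 = 181 left.
June 2064 has 30 days: 181 − 30 = 151 left.
May 2064 has 31 days: 151 − 31 = 120 left.
April 2064 has 30 days: 120 − 30 = 90 left.
March 2064 has 31 days: 90 − 31 = 59 left.
February 2064 has 29 days (2064 is a leap year): 59 − 29 = 30 left.
January 2064 has 31 days; 31 − 30 = 1 → January 1, 2064.
Advancing 11 months from January 1, 2064:
month 1 + 11 = 12 → December 2064.
Day 1 is valid in December, giving December 1, 2064.

December 1, 2064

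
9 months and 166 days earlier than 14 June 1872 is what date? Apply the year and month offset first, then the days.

Going back 9 months and 166 days from June 14, 1872: first the month/year part, then the days.
month 6 − 9 = -3, which is month 9 of year 1871 → September 1871.
Day 14 is valid in September, giving September 14, 1871.
Now subtract 166 days from September 14, 1871.
Going back 14 days from September 14, 1871 reaches the end of the previous month; 166 − 14 = 152 left.
August 1871 has 31 days: 152 − 31 = 121 left.
July 1871 has 31 days: 121 − 31 = 90 left.
June 1871 has 30 days: 90 − 30 = 60 left.
May 1871 has 31 days: 60 − 31 = 29 left.
April 1871 has 30 days; 30 − 29 = 1 → April 1, 1871.

April 1, 1871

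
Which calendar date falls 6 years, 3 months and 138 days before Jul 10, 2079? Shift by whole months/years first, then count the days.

November 23, 2072

Counting back 6 years, 3 months and 138 days from July 10, 2079: first the month/year part, then the days.
-6 years → 2073; month 7 − 3 = 4 → April 2073.
Day 10 is valid in April, giving April 10, 2073.
Now subtract 138 days from April 10, 2073.
Going back 10 days from April 10, 2073 reaches the end of the previous month; 138 − 10 = 128 left.
March 2073 has 31 days: 128 − 31 = 97 left.
February 2073 has 28 days (2073 is not a leap year): 97 − 28 = 69 left.
January 2073 has 31 days: 69 − 31 = 38 left.
December 2072 has 31 days: 38 − 31 = 7 left.
November 2072 has 30 days; 30 − 7 = 23 → November 23, 2072.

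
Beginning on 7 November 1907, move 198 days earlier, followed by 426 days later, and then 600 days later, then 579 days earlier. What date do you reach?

Going back 198 days from November 7, 1907:
Going back 7 days from November 7, 1907 reaches the end of the previous month; 198 − 7 = 191 left.
October 1907 has 31 days: 191 − 31 = 160 left.
September 1907 has 30 days: 160 − 30 = 130 left.
August 1907 has 31 days: 130 − 31 = 99 left.
July 1907 has 31 days: 99 − 31 = 68 left.
June 1907 has 30 days: 68 − 30 = 38 left.
May 1907 has 31 days: 38 − 31 = 7 left.
April 1907 has 30 days; 30 − 7 = 23 → April 23, 1907.
Adding 426 days from April 23, 1907:
April has 30 days, so 30 − 23 = 7 days remain after April 23, 1907; 426 − 7 = 419 left.
May 1907 has 31 days: 419 − 31 = 388 left.
June 1907 has 30 days: 388 − 30 = 358 left.
July 1907 has 31 days: 358 − 31 = 327 left.
August 1907 has 31 days: 327 − 31 = 296 left.
September 1907 has 30 days: 296 − 30 = 266 left.
October 1907 has 31 days: 266 − 31 = 235 left.
November 1907 has 30 days: 235 − 30 = 205 left.
December 1907 has 31 days: 205 − 31 = 174 left.
January 1908 has 31 days: 174 − 31 = 143 left.
February 1908 has 29 days (1908 is a leap year): 143 − 29 = 114 left.
March 1908 has 31 days: 114 − 31 = 83 left.
April 1908 has 30 days: 83 − 30 = 53 left.
May 1908 has 31 days: 53 − 31 = 22 left.
22 days into June 1908 → June 22, 1908.
Counting forward 600 days from June 22, 1908:
June has 30 days, so 30 − 22 = 8 days remain after June 22, 1908; 600 − 8 = 592 left.
July 1908 has 31 days: 592 − 31 = 561 left.
August 1908 has 31 days: 561 − 31 = 530 left.
September 1908 has 30 days: 530 − 30 = 500 left.
October 1908 has 31 days: 500 − 31 = 469 left.
November 1908 has 30 days: 469 − 30 = 439 left.
December 1908 has 31 days: 439 − 31 = 408 left.
January 1909 has 31 days: 408 − 31 = 377 left.
February 1909 has 28 days (1909 is not a leap year): 377 − 28 = 349 left.
March 1909 has 31 days: 349 − 31 = 318 left.
April 1909 has 30 days: 318 − 30 = 288 left.
May 1909 has 31 days: 288 − 31 = 257 left.
June 1909 has 30 days: 257 − 30 = 227 left.
July 1909 has 31 days: 227 − 31 = 196 left.
August 1909 has 31 days: 196 − 31 = 165 left.
September 1909 has 30 days: 165 − 30 = 135 left.
October 1909 has 31 days: 135 − 31 = 104 left.
November 1909 has 30 days: 104 − 30 = 74 left.
December 1909 has 31 days: 74 − 31 = 43 left.
January 1910 has 31 days: 43 − 31 = 12 left.
12 days into February 1910 → February 12, 1910.
Subtracting 579 days from February 12, 1910:
Going back 12 days from February 12, 1910 reaches the end of the previous month; 579 − 12 = 567 left.
January 1910 has 31 days: 567 − 31 = 536 left.
December 1909 has 31 days: 536 − 31 = 505 left.
November 1909 has 30 days: 505 − 30 = 475 left.
October 1909 has 31 days: 475 − 31 = 444 left.
September 1909 has 30 days: 444 − 30 = 414 left.
August 1909 has 31 days: 414 − 31 = 383 left.
July 1909 has 31 days: 383 − 31 = 352 left.
June 1909 has 30 days: 352 − 30 = 322 left.
May 1909 has 31 days: 322 − 31 = 291 left.
April 1909 has 30 days: 291 − 30 = 261 left.
March 1909 has 31 days: 261 − 31 = 230 left.
February 1909 has 28 days (1909 is not a leap year): 230 − 28 = 202 left.
January 1909 has 31 days: 202 − 31 = 171 left.
December 1908 has 31 days: 171 − 31 = 140 left.
November 1908 has 30 days: 140 − 30 = 110 left.
October 1908 has 31 days: 110 − 31 = 79 left.
September 1908 has 30 days: 79 − 30 = 49 left.
August 1908 has 31 days: 49 − 31 = 18 left.
July 1908 has 31 days; 31 − 18 = 13 → July 13, 1908.

July 13, 1908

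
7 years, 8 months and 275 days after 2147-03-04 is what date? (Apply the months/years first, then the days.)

August 6, 2155

Adding 7 years, 8 months and 275 days from March 4, 2147: first the month/year part, then the days.
+7 years → 2154; month 3 + 8 = 11 → November 2154.
Day 4 is valid in November, giving November 4, 2154.
Now add 275 days from November 4, 2154.
November has 30 days, so 30 − 4 = 26 days remain after November 4, 2154; 275 − 26 = 249 left.
December 2154 has 31 days: 249 − 31 = 218 left.
January 2155 has 31 days: 218 − 31 = 187 left.
February 2155 has 28 days (2155 is not a leap year): 187 − 28 = 159 left.
March 2155 has 31 days: 159 − 31 = 128 left.
April 2155 has 30 days: 128 − 30 = 98 left.
May 2155 has 31 days: 98 − 31 = 67 left.
June 2155 has 30 days: 67 − 30 = 37 left.
July 2155 has 31 days: 37 − 31 = 6 left.
6 days into August 2155 → August 6, 2155.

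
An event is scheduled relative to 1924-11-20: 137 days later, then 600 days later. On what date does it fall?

Counting forward 137 days from November 20, 1924:
November has 30 days, so 30 − 20 = 10 days remain after November 20, 1924; 137 − 10 = 127 left.
December 1924 has 31 days: 127 − 31 = 96 left.
January 1925 has 31 days: 96 − 31 = 65 left.
February 1925 has 28 days (1925 is not a leap year): 65 − 28 = 37 left.
March 1925 has 31 days: 37 − 31 = 6 left.
6 days into April 1925 → April 6, 1925.
Advancing 600 days from April 6, 1925:
April has 30 days, so 30 − 6 = 24 days remain after April 6, 1925; 600 − 24 = 576 left.
May 1925 has 31 days: 576 − 31 = 545 left.
June 1925 has 30 days: 545 − 30 = 515 left.
July 1925 has 31 days: 515 − 31 = 484 left.
August 1925 has 31 days: 484 − 31 = 453 left.
September 1925 has 30 days: 453 − 30 = 423 left.
October 1925 has 31 days: 423 − 31 = 392 left.
November 1925 has 30 days: 392 − 30 = 362 left.
December 1925 has 31 days: 362 − 31 = 331 left.
January 1926 has 31 days: 331 − 31 = 300 left.
February 1926 has 28 days (1926 is not a leap year): 300 − 28 = 272 left.
March 1926 has 31 days: 272 − 31 = 241 left.
April 1926 has 30 days: 241 − 30 = 211 left.
May 1926 has 31 days: 211 − 31 = 180 left.
June 1926 has 30 days: 180 − 30 = 150 left.
July 1926 has 31 days: 150 − 31 = 119 left.
August 1926 has 31 days: 119 − 31 = 88 left.
September 1926 has 30 days: 88 − 30 = 58 left.
October 1926 has 31 days: 58 − 31 = 27 left.
27 days into November 1926 → November 27, 1926.

November 27, 1926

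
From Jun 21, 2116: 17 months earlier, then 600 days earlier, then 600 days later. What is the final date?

Going back 17 months from June 21, 2116:
month 6 − 17 = -11, which is month 1 of year 2115 → January 2115.
Day 21 is valid in January, giving January 21, 2115.
Going back 600 days from January 21, 2115:
Going back 21 days from January 21, 2115 reaches the end of the previous month; 600 − 21 = 579 left.
December 2114 has 31 days: 579 − 31 = 548 left.
November 2114 has 30 days: 548 − 30 = 518 left.
October 2114 has 31 days: 518 − 31 = 487 left.
September 2114 has 30 days: 487 − 30 = 457 left.
August 2114 has 31 days: 457 − 31 = 426 left.
July 2114 has 31 days: 426 − 31 = 395 left.
June 2114 has 30 days: 395 − 30 = 365 left.
May 2114 has 31 days: 365 − 31 = 334 left.
April 2114 has 30 days: 334 − 30 = 304 left.
March 2114 has 31 days: 304 − 31 = 273 left.
February 2114 has 28 days (2114 is not a leap year): 273 − 28 = 245 left.
January 2114 has 31 days: 245 − 31 = 214 left.
December 2113 has 31 days: 214 − 31 = 183 left.
November 2113 has 30 days: 183 − 30 = 153 left.
October 2113 has 31 days: 153 − 31 = 122 left.
September 2113 has 30 days: 122 − 30 = 92 left.
August 2113 has 31 days: 92 − 31 = 61 left.
July 2113 has 31 days: 61 − 31 = 30 left.
June 2113 has 30 days: 30 − 30 = 0 left.
May 2113 has 31 days; 31 − 0 = 31 → May 31, 2113.
Counting forward 600 days from May 31, 2113:
May has 31 days, so 31 − 31 = 0 days remain after May 31, 2113; 600 − 0 = 600 left.
June 2113 has 30 days: 600 − 30 = 570 left.
July 2113 has 31 days: 570 − 31 = 539 left.
August 2113 has 31 days: 539 − 31 = 508 left.
September 2113 has 30 days: 508 − 30 = 478 left.
October 2113 has 31 days: 478 − 31 = 447 left.
November 2113 has 30 days: 447 − 30 = 417 left.
December 2113 has 31 days: 417 − 31 = 386 left.
January 2114 has 31 days: 386 − 31 = 355 left.
February 2114 has 28 days (2114 is not a leap year): 355 − 28 = 327 left.
March 2114 has 31 days: 327 − 31 = 296 left.
April 2114 has 30 days: 296 − 30 = 266 left.
May 2114 has 31 days: 266 − 31 = 235 left.
June 2114 has 30 days: 235 − 30 = 205 left.
July 2114 has 31 days: 205 − 31 = 174 left.
August 2114 has 31 days: 174 − 31 = 143 left.
September 2114 has 30 days: 143 − 30 = 113 left.
October 2114 has 31 days: 113 − 31 = 82 left.
November 2114 has 30 days: 82 − 30 = 52 left.
December 2114 has 31 days: 52 − 31 = 21 left.
21 days into January 2115 → January 21, 2115.

January 21, 2115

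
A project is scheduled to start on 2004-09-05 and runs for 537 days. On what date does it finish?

February 24, 2006

Adding 537 days from September 5, 2004.
September has 30 days, so 30 − 5 = 25 days remain after September 5, 2004; 537 − 25 = 512 left.
October 2004 has 31 days: 512 − 31 = 481 left.
November 2004 has 30 days: 481 − 30 = 451 left.
December 2004 has 31 days: 451 − 31 = 420 left.
January 2005 has 31 days: 420 − 31 = 389 left.
February 2005 has 28 days (2005 is not a leap year): 389 − 28 = 361 left.
March 2005 has 31 days: 361 − 31 = 330 left.
April 2005 has 30 days: 330 − 30 = 300 left.
May 2005 has 31 days: 300 − 31 = 269 left.
June 2005 has 30 days: 269 − 30 = 239 left.
July 2005 has 31 days: 239 − 31 = 208 left.
August 2005 has 31 days: 208 − 31 = 177 left.
September 2005 has 30 days: 177 − 30 = 147 left.
October 2005 has 31 days: 147 − 31 = 116 left.
November 2005 has 30 days: 116 − 30 = 86 left.
December 2005 has 31 days: 86 − 31 = 55 left.
January 2006 has 31 days: 55 − 31 = 24 left.
24 days into February 2006 → February 24, 2006.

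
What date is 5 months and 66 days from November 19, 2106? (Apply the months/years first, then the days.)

June 24, 2107

Counting forward 5 months and 66 days from November 19, 2106: first the month/year part, then the days.
month 11 + 5 = 16, which is month 4 of year 2107 → April 2107.
Day 19 is valid in April, giving April 19, 2107.
Now add 66 days from April 19, 2107.
April has 30 days, so 30 − 19 = 11 days remain after April 19, 2107; 66 − 11 = 55 left.
May 2107 has 31 days: 55 − 31 = 24 left.
24 days into June 2107 → June 24, 2107.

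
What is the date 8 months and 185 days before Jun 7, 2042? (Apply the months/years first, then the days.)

Subtracting 8 months and 185 days from June 7, 2042: first the month/year part, then the days.
month 6 − 8 = -2, which is month 10 of year 2041 → October 2041.
Day 7 is valid in October, giving October 7, 2041.
Now subtract 185 days from October 7, 2041.
Going back 7 days from October 7, 2041 reaches the end of the previous month; 185 − 7 = 178 left.
September 2041 has 30 days: 178 − 30 = 148 left.
August 2041 has 31 days: 148 − 31 = 117 left.
July 2041 has 31 days: 117 − 31 = 86 left.
June 2041 has 30 days: 86 − 30 = 56 left.
May 2041 has 31 days: 56 − 31 = 25 left.
April 2041 has 30 days; 30 − 25 = 5 → April 5, 2041.

April 5, 2041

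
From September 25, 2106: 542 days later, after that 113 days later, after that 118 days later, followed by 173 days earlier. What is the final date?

Advancing 542 days from September 25, 2106:
September has 30 days, so 30 − 25 = 5 days remain after September 25, 2106; 542 − 5 = 537 left.
October 2106 has 31 days: 537 − 31 = 506 left.
November 2106 has 30 days: 506 − 30 = 476 left.
December 2106 has 31 days: 476 − 31 = 445 left.
January 2107 has 31 days: 445 − 31 = 414 left.
February 2107 has 28 days (2107 is not a leap year): 414 − 28 = 386 left.
March 2107 has 31 days: 386 − 31 = 355 left.
April 2107 has 30 days: 355 − 30 = 325 left.
May 2107 has 31 days: 325 − 31 = 294 left.
June 2107 has 30 days: 294 − 30 = 264 left.
July 2107 has 31 days: 264 − 31 = 233 left.
August 2107 has 31 days: 233 − 31 = 202 left.
September 2107 has 30 days: 202 − 30 = 172 left.
October 2107 has 31 days: 172 − 31 = 141 left.
November 2107 has 30 days: 141 − 30 = 111 left.
December 2107 has 31 days: 111 − 31 = 80 left.
January 2108 has 31 days: 80 − 31 = 49 left.
February 2108 has 29 days (2108 is a leap year): 49 − 29 = 20 left.
20 days into March 2108 → March 20, 2108.
Counting forward 113 days from March 20, 2108:
March has 31 days, so 31 − 20 = 11 days remain after March 20, 2108; 113 − 11 = 102 left.
April 2108 has 30 days: 102 − 30 = 72 left.
May 2108 has 31 days: 72 − 31 = 41 left.
June 2108 has 30 days: 41 − 30 = 11 left.
11 days into July 2108 → July 11, 2108.
Advancing 118 days from July 11, 2108:
July has 31 days, so 31 − 11 = 20 days remain after July 11, 2108; 118 − 20 = 98 left.
August 2108 has 31 days: 98 − 31 = 67 left.
September 2108 has 30 days: 67 − 30 = 37 left.
October 2108 has 31 days: 37 − 31 = 6 left.
6 days into November 2108 → November 6, 2108.
Going back 173 days from November 6, 2108:
Going back 6 days from November 6, 2108 reaches the end of the previous month; 173 − 6 = 167 left.
October 2108 has 31 days: 167 − 31 = 136 left.
September 2108 has 30 days: 136 − 30 = 106 left.
August 2108 has 31 days: 106 − 31 = 75 left.
July 2108 has 31 days: 75 − 31 = 44 left.
June 2108 has 30 days: 44 − 30 = 14 left.
May 2108 has 31 days; 31 − 14 = 17 → May 17, 2108.

May 17, 2108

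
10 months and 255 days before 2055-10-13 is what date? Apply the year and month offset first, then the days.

Subtracting 10 months and 255 days from October 13, 2055: first the month/year part, then the days.
month 10 − 10 = 0, which is month 12 of year 2054 → December 2054.
Day 13 is valid in December, giving December 13, 2054.
Now subtract 255 days from December 13, 2054.
Going back 13 days from December 13, 2054 reaches the end of the previous month; 255 − 13 = 242 left.
November 2054 has 30 days: 242 − 30 = 212 left.
October 2054 has 31 days: 212 − 31 = 181 left.
September 2054 has 30 days: 181 − 30 = 151 left.
August 2054 has 31 days: 151 − 31 = 120 left.
July 2054 has 31 days: 120 − 31 = 89 left.
June 2054 has 30 days: 89 − 30 = 59 left.
May 2054 has 31 days: 59 − 31 = 28 left.
April 2054 has 30 days; 30 − 28 = 2 → April 2, 2054.

April 2, 2054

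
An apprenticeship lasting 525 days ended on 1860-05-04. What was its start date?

November 26, 1858

Subtracting 525 days from May 4, 1860.
Going back 4 days from May 4, 1860 reaches the end of the previous month; 525 − 4 = 521 left.
April 1860 has 30 days: 521 − 30 = 491 left.
March 1860 has 31 days: 491 − 31 = 460 left.
February 1860 has 29 days (1860 is a leap year): 460 − 29 = 431 left.
January 1860 has 31 days: 431 − 31 = 400 left.
December 1859 has 31 days: 400 − 31 = 369 left.
November 1859 has 30 days: 369 − 30 = 339 left.
October 1859 has 31 days: 339 − 31 = 308 left.
September 1859 has 30 days: 308 − 30 = 278 left.
August 1859 has 31 days: 278 − 31 = 247 left.
July 1859 has 31 days: 247 − 31 = 216 left.
June 1859 has 30 days: 216 − 30 = 186 left.
May 1859 has 31 days: 186 − 31 = 155 left.
April 1859 has 30 days: 155 − 30 = 125 left.
March 1859 has 31 days: 125 − 31 = 94 left.
February 1859 has 28 days (1859 is not a leap year): 94 − 28 = 66 left.
January 1859 has 31 days: 66 − 31 = 35 left.
December 1858 has 31 days: 35 − 31 = 4 left.
November 1858 has 30 days; 30 − 4 = 26 → November 26, 1858.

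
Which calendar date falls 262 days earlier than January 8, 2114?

Going back 262 days from January 8, 2114.
Going back 8 days from January 8, 2114 reaches the end of the previous month; 262 − 8 = 254 left.
December 2113 has 31 days: 254 − 31 = 223 left.
November 2113 has 30 days: 223 − 30 = 193 left.
October 2113 has 31 days: 193 − 31 = 162 left.
September 2113 has 30 days: 162 − 30 = 132 left.
August 2113 has 31 days: 132 − 31 = 101 left.
July 2113 has 31 days: 101 − 31 = 70 left.
June 2113 has 30 days: 70 − 30 = 40 left.
May 2113 has 31 days: 40 − 31 = 9 left.
April 2113 has 30 days; 30 − 9 = 21 → April 21, 2113.

April 21, 2113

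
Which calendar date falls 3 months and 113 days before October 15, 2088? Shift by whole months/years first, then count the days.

Subtracting 3 months and 113 days from October 15, 2088: first the month/year part, then the days.
month 10 − 3 = 7 → July 2088.
Day 15 is valid in July, giving July 15, 2088.
Now subtract 113 days from July 15, 2088.
Going back 15 days from July 15, 2088 reaches the end of the previous month; 113 − 15 = 98 left.
June 2088 has 30 days: 98 − 30 = 68 left.
May 2088 has 31 days: 68 − 31 = 37 left.
April 2088 has 30 days: 37 − 30 = 7 left.
March 2088 has 31 days; 31 − 7 = 24 → March 24, 2088.

March 24, 2088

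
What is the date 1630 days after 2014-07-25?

January 10, 2019

Adding 1630 days from July 25, 2014.
July has 31 days, so 31 − 25 = 6 days remain after July 25, 2014; 1630 − 6 = 1624 left.
August 2014 has 31 days: 1624 − 31 = 1593 left.
September 2014 has 30 days: 1593 − 30 = 1563 left.
October 2014 has 31 days: 1563 − 31 = 1532 left.
November 2014 has 30 days: 1532 − 30 = 1502 left.
December 2014 has 31 days: 1502 − 31 = 1471 left.
January 2015 has 31 days: 1471 − 31 = 1440 left.
February 2015 has 28 days (2015 is not a leap year): 1440 − 28 = 1412 left.
March 2015 has 31 days: 1412 − 31 = 1381 left.
April 2015 has 30 days: 1381 − 30 = 1351 left.
May 2015 has 31 days: 1351 − 31 = 1320 left.
June 2015 has 30 days: 1320 − 30 = 1290 left.
July 2015 has 31 days: 1290 − 31 = 1259 left.
August 2015 has 31 days: 1259 − 31 = 1228 left.
September 2015 has 30 days: 1228 − 30 = 1198 left.
October 2015 has 31 days: 1198 − 31 = 1167 left.
November 2015 has 30 days: 1167 − 30 = 1137 left.
December 2015 has 31 days: 1137 − 31 = 1106 left.
January 2016 has 31 days: 1106 − 31 = 1075 left.
February 2016 has 29 days (2016 is a leap year): 1075 − 29 = 1046 left.
March 2016 has 31 days: 1046 − 31 = 1015 left.
April 2016 has 30 days: 1015 − 30 = 985 left.
May 2016 has 31 days: 985 − 31 = 954 left.
June 2016 has 30 days: 954 − 30 = 924 left.
July 2016 has 31 days: 924 − 31 = 893 left.
August 2016 has 31 days: 893 − 31 = 862 left.
September 2016 has 30 days: 862 − 30 = 832 left.
October 2016 has 31 days: 832 − 31 = 801 left.
November 2016 has 30 days: 801 − 30 = 771 left.
December 2016 has 31 days: 771 − 31 = 740 left.
January 2017 has 31 days: 740 − 31 = 709 left.
February 2017 has 28 days (2017 is not a leap year): 709 − 28 = 681 left.
March 2017 has 31 days: 681 − 31 = 650 left.
April 2017 has 30 days: 650 − 30 = 620 left.
May 2017 has 31 days: 620 − 31 = 589 left.
June 2017 has 30 days: 589 − 30 = 559 left.
July 2017 has 31 days: 559 − 31 = 528 left.
August 2017 has 31 days: 528 − 31 = 497 left.
September 2017 has 30 days: 497 − 30 = 467 left.
October 2017 has 31 days: 467 − 31 = 436 left.
November 2017 has 30 days: 436 − 30 = 406 left.
December 2017 has 31 days: 406 − 31 = 375 left.
January 2018 has 31 days: 375 − 31 = 344 left.
February 2018 has 28 days (2018 is not a leap year): 344 − 28 = 316 left.
March 2018 has 31 days: 316 − 31 = 285 left.
April 2018 has 30 days: 285 − 30 = 255 left.
May 2018 has 31 days: 255 − 31 = 224 left.
June 2018 has 30 days: 224 − 30 = 194 left.
July 2018 has 31 days: 194 − 31 = 163 left.
August 2018 has 31 days: 163 − 31 = 132 left.
September 2018 has 30 days: 132 − 30 = 102 left.
October 2018 has 31 days: 102 − 31 = 71 left.
November 2018 has 30 days: 71 − 30 = 41 left.
December 2018 has 31 days: 41 − 31 = 10 left.
10 days into January 2019 → January 10, 2019.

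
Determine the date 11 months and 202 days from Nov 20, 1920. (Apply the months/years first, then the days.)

May 10, 1922

Counting forward 11 months and 202 days from November 20, 1920: first the month/year part, then the days.
month 11 + 11 = 22, which is month 10 of year 1921 → October 1921.
Day 20 is valid in October, giving October 20, 1921.
Now add 202 days from October 20, 1921.
October has 31 days, so 31 − 20 = 11 days remain after October 20, 1921; 202 − 11 = 191 left.
November 1921 has 30 days: 191 − 30 = 161 left.
December 1921 has 31 days: 161 − 31 = 130 left.
January 1922 has 31 days: 130 − 31 = 99 left.
February 1922 has 28 days (1922 is not a leap year): 99 − 28 = 71 left.
March 1922 has 31 days: 71 − 31 = 40 left.
April 1922 has 30 days: 40 − 30 = 10 left.
10 days into May 1922 → May 10, 1922.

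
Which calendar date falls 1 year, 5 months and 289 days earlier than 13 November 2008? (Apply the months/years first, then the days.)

August 28, 2006

Going back 1 year, 5 months and 289 days from November 13, 2008: first the month/year part, then the days.
-1 year → 2007; month 11 − 5 = 6 → June 2007.
Day 13 is valid in June, giving June 13, 2007.
Now subtract 289 days from June 13, 2007.
Going back 13 days from June 13, 2007 reaches the end of the previous month; 289 − 13 = 276 left.
May 2007 has 31 days: 276 − 31 = 245 left.
April 2007 has 30 days: 245 − 30 = 215 left.
March 2007 has 31 days: 215 − 31 = 184 left.
February 2007 has 28 days (2007 is not a leap year): 184 − 28 = 156 left.
January 2007 has 31 days: 156 − 31 = 125 left.
December 2006 has 31 days: 125 − 31 = 94 left.
November 2006 has 30 days: 94 − 30 = 64 left.
October 2006 has 31 days: 64 − 31 = 33 left.
September 2006 has 30 days: 33 − 30 = 3 left.
August 2006 has 31 days; 31 − 3 = 28 → August 28, 2006.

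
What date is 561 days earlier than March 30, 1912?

September 16, 1910

Going back 561 days from March 30, 1912.
Going back 30 days from March 30, 1912 reaches the end of the previous month; 561 − 30 = 531 left.
February 1912 has 29 days (1912 is a leap year): 531 − 29 = 502 left.
January 1912 has 31 days: 502 − 31 = 471 left.
December 1911 has 31 days: 471 − 31 = 440 left.
November 1911 has 30 days: 440 − 30 = 410 left.
October 1911 has 31 days: 410 − 31 = 379 left.
September 1911 has 30 days: 379 − 30 = 349 left.
August 1911 has 31 days: 349 − 31 = 318 left.
July 1911 has 31 days: 318 − 31 = 287 left.
June 1911 has 30 days: 287 − 30 = 257 left.
May 1911 has 31 days: 257 − 31 = 226 left.
April 1911 has 30 days: 226 − 30 = 196 left.
March 1911 has 31 days: 196 − 31 = 165 left.
February 1911 has 28 days (1911 is not a leap year): 165 − 28 = 137 left.
January 1911 has 31 days: 137 − 31 = 106 left.
December 1910 has 31 days: 106 − 31 = 75 left.
November 1910 has 30 days: 75 − 30 = 45 left.
October 1910 has 31 days: 45 − 31 = 14 left.
September 1910 has 30 days; 30 − 14 = 16 → September 16, 1910.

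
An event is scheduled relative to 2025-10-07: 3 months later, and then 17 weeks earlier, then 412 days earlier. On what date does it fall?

July 25, 2024

Adding 3 months from October 7, 2025:
month 10 + 3 = 13, which is month 1 of year 2026 → January 2026.
Day 7 is valid in January, giving January 7, 2026.
Subtracting 17 weeks (= 119 days) from January 7, 2026:
Going back 7 days from January 7, 2026 reaches the end of the previous month; 119 − 7 = 112 left.
December 2025 has 31 days: 112 − 31 = 81 left.
November 2025 has 30 days: 81 − 30 = 51 left.
October 2025 has 31 days: 51 − 31 = 20 left.
September 2025 has 30 days; 30 − 20 = 10 → September 10, 2025.
Going back 412 days from September 10, 2025:
Going back 10 days from September 10, 2025 reaches the end of the previous month; 412 − 10 = 402 left.
August 2025 has 31 days: 402 − 31 = 371 left.
July 2025 has 31 days: 371 − 31 = 340 left.
June 2025 has 30 days: 340 − 30 = 310 left.
May 2025 has 31 days: 310 − 31 = 279 left.
April 2025 has 30 days: 279 − 30 = 249 left.
March 2025 has 31 days: 249 − 31 = 218 left.
February 2025 has 28 days (2025 is not a leap year): 218 − 28 = 190 left.
January 2025 has 31 days: 190 − 31 = 159 left.
December 2024 has 31 days: 159 − 31 = 128 left.
November 2024 has 30 days: 128 − 30 = 98 left.
October 2024 has 31 days: 98 − 31 = 67 left.
September 2024 has 30 days: 67 − 30 = 37 left.
August 2024 has 31 days: 37 − 31 = 6 left.
July 2024 has 31 days; 31 − 6 = 25 → July 25, 2024.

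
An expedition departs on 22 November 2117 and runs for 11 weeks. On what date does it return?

February 7, 2118

Adding 11 weeks = 77 days from November 22, 2117.
November has 30 days, so 30 − 22 = 8 days remain after November 22, 2117; 77 − 8 = 69 left.
December 2117 has 31 days: 69 − 31 = 38 left.
January 2118 has 31 days: 38 − 31 = 7 left.
7 days into February 2118 → February 7, 2118.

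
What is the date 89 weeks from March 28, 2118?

December 11, 2119

Counting forward 89 weeks = 623 days from March 28, 2118.
March has 31 days, so 31 − 28 = 3 days remain after March 28, 2118; 623 − 3 = 620 left.
April 2118 has 30 days: 620 − 30 = 590 left.
May 2118 has 31 days: 590 − 31 = 559 left.
June 2118 has 30 days: 559 − 30 = 529 left.
July 2118 has 31 days: 529 − 31 = 498 left.
August 2118 has 31 days: 498 − 31 = 467 left.
September 2118 has 30 days: 467 − 30 = 437 left.
October 2118 has 31 days: 437 − 31 = 406 left.
November 2118 has 30 days: 406 − 30 = 376 left.
December 2118 has 31 days: 376 − 31 = 345 left.
January 2119 has 31 days: 345 − 31 = 314 left.
February 2119 has 28 days (2119 is not a leap year): 314 − 28 = 286 left.
March 2119 has 31 days: 286 − 31 = 255 left.
April 2119 has 30 days: 255 − 30 = 225 left.
May 2119 has 31 days: 225 − 31 = 194 left.
June 2119 has 30 days: 194 − 30 = 164 left.
July 2119 has 31 days: 164 − 31 = 133 left.
August 2119 has 31 days: 133 − 31 = 102 left.
September 2119 has 30 days: 102 − 30 = 72 left.
October 2119 has 31 days: 72 − 31 = 41 left.
November 2119 has 30 days: 41 − 30 = 11 left.
11 days into December 2119 → December 11, 2119.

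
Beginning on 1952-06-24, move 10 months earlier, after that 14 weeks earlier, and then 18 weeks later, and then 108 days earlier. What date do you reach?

Counting back 10 months from June 24, 1952:
month 6 − 10 = -4, which is month 8 of year 1951 → August 1951.
Day 24 is valid in August, giving August 24, 1951.
Counting back 14 weeks (= 98 days) from August 24, 1951:
Going back 24 days from August 24, 1951 reaches the end of the previous month; 98 − 24 = 74 left.
July 1951 has 31 days: 74 − 31 = 43 left.
June 1951 has 30 days: 43 − 30 = 13 left.
May 1951 has 31 days; 31 − 13 = 18 → May 18, 1951.
Counting forward 18 weeks (= 126 days) from May 18, 1951:
May has 31 days, so 31 − 18 = 13 days remain after May 18, 1951; 126 − 13 = 113 left.
June 1951 has 30 days: 113 − 30 = 83 left.
July 1951 has 31 days: 83 − 31 = 52 left.
August 1951 has 31 days: 52 − 31 = 21 left.
21 days into September 1951 → September 21, 1951.
Counting back 108 days from September 21, 1951:
Going back 21 days from September 21, 1951 reaches the end of the previous month; 108 − 21 = 87 left.
August 1951 has 31 days: 87 − 31 = 56 left.
July 1951 has 31 days: 56 − 31 = 25 left.
June 1951 has 30 days; 30 − 25 = 5 → June 5, 1951.

June 5, 1951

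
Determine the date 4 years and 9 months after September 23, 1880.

June 23, 1885

Advancing 4 years and 9 months from September 23, 1880.
+4 years → 1884; month 9 + 9 = 18, which is month 6 of year 1885 → June 1885.
Day 23 is valid in June, giving June 23, 1885.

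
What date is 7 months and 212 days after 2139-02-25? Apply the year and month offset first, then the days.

Adding 7 months and 212 days from February 25, 2139: first the month/year part, then the days.
month 2 + 7 = 9 → September 2139.
Day 25 is valid in September, giving September 25, 2139.
Now add 212 days from September 25, 2139.
September has 30 days, so 30 − 25 = 5 days remain after September 25, 2139; 212 − 5 = 207 left.
October 2139 has 31 days: 207 − 31 = 176 left.
November 2139 has 30 days: 176 − 30 = 146 left.
December 2139 has 31 days: 146 − 31 = 115 left.
January 2140 has 31 days: 115 − 31 = 84 left.
February 2140 has 29 days (2140 is a leap year): 84 − 29 = 55 left.
March 2140 has 31 days: 55 − 31 = 24 left.
24 days into April 2140 → April 24, 2140.

April 24, 2140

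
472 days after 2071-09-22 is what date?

Adding 472 days from September 22, 2071.
September has 30 days, so 30 − 22 = 8 days remain after September 22, 2071; 472 − 8 = 464 left.
October 2071 has 31 days: 464 − 31 = 433 left.
November 2071 has 30 days: 433 − 30 = 403 left.
December 2071 has 31 days: 403 − 31 = 372 left.
January 2072 has 31 days: 372 − 31 = 341 left.
February 2072 has 29 days (2072 is a leap year): 341 − 29 = 312 left.
March 2072 has 31 days: 312 − 31 = 281 left.
April 2072 has 30 days: 281 − 30 = 251 left.
May 2072 has 31 days: 251 − 31 = 220 left.
June 2072 has 30 days: 220 − 30 = 190 left.
July 2072 has 31 days: 190 − 31 = 159 left.
August 2072 has 31 days: 159 − 31 = 128 left.
September 2072 has 30 days: 128 − 30 = 98 left.
October 2072 has 31 days: 98 − 31 = 67 left.
November 2072 has 30 days: 67 − 30 = 37 left.
December 2072 has 31 days: 37 − 31 = 6 left.
6 days into January 2073 → January 6, 2073.

January 6, 2073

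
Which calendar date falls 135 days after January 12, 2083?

May 27, 2083

Advancing 135 days from January 12, 2083.
January has 31 days, so 31 − 12 = 19 days remain after January 12, 2083; 135 − 19 = 116 left.
February 2083 has 28 days (2083 is not a leap year): 116 − 28 = 88 left.
March 2083 has 31 days: 88 − 31 = 57 left.
April 2083 has 30 days: 57 − 30 = 27 left.
27 days into May 2083 → May 27, 2083.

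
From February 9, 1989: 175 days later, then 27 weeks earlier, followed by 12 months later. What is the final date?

January 26, 1990

Advancing 175 days from February 9, 1989:
February has 28 days, so 28 − 9 = 19 days remain after February 9, 1989; 175 − 19 = 156 left.
March 1989 has 31 days: 156 − 31 = 125 left.
April 1989 has 30 days: 125 − 30 = 95 left.
May 1989 has 31 days: 95 − 31 = 64 left.
June 1989 has 30 days: 64 − 30 = 34 left.
July 1989 has 31 days: 34 − 31 = 3 left.
3 days into August 1989 → August 3, 1989.
Subtracting 27 weeks (= 189 days) from August 3, 1989:
Going back 3 days from August 3, 1989 reaches the end of the previous month; 189 − 3 = 186 left.
July 1989 has 31 days: 186 − 31 = 155 left.
June 1989 has 30 days: 155 − 30 = 125 left.
May 1989 has 31 days: 125 − 31 = 94 left.
April 1989 has 30 days: 94 − 30 = 64 left.
March 1989 has 31 days: 64 − 31 = 33 left.
February 1989 has 28 days (1989 is not a leap year): 33 − 28 = 5 left.
January 1989 has 31 days; 31 − 5 = 26 → January 26, 1989.
Counting forward 12 months from January 26, 1989:
month 1 + 12 = 13, which is month 1 of year 1990 → January 1990.
Day 26 is valid in January, giving January 26, 1990.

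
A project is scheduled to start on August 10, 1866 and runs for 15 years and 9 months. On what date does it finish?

May 10, 1882

Advancing 15 years and 9 months from August 10, 1866.
+15 years → 1881; month 8 + 9 = 17, which is month 5 of year 1882 → May 1882.
Day 10 is valid in May, giving May 10, 1882.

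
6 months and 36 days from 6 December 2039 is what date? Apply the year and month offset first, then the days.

Counting forward 6 months and 36 days from December 6, 2039: first the month/year part, then the days.
month 12 + 6 = 18, which is month 6 of year 2040 → June 2040.
Day 6 is valid in June, giving June 6, 2040.
Now add 36 days from June 6, 2040.
June has 30 days, so 30 − 6 = 24 days remain after June 6, 2040; 36 − 24 = 12 left.
12 days into July 2040 → July 12, 2040.

July 12, 2040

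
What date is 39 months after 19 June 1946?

Adding 39 months from June 19, 1946.
month 6 + 39 = 45, which is month 9 of year 1949 → September 1949.
Day 19 is valid in September, giving September 19, 1949.

September 19, 1949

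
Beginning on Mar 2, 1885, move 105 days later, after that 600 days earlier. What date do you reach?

Adding 105 days from March 2, 1885:
March has 31 days, so 31 − 2 = 29 days remain after March 2, 1885; 105 − 29 = 76 left.
April 1885 has 30 days: 76 − 30 = 46 left.
May 1885 has 31 days: 46 − 31 = 15 left.
15 days into June 1885 → June 15, 1885.
Counting back 600 days from June 15, 1885:
Going back 15 days from June 15, 1885 reaches the end of the previous month; 600 − 15 = 585 left.
May 1885 has 31 days: 585 − 31 = 554 left.
April 1885 has 30 days: 554 − 30 = 524 left.
March 1885 has 31 days: 524 − 31 = 493 left.
February 1885 has 28 days (1885 is not a leap year): 493 − 28 = 465 left.
January 1885 has 31 days: 465 − 31 = 434 left.
December 1884 has 31 days: 434 − 31 = 403 left.
November 1884 has 30 days: 403 − 30 = 373 left.
October 1884 has 31 days: 373 − 31 = 342 left.
September 1884 has 30 days: 342 − 30 = 312 left.
August 1884 has 31 days: 312 − 31 = 281 left.
July 1884 has 31 days: 281 − 31 = 250 left.
June 1884 has 30 days: 250 − 30 = 220 left.
May 1884 has 31 days: 220 − 31 = 189 left.
April 1884 has 30 days: 189 − 30 = 159 left.
March 1884 has 31 days: 159 − 31 = 128 left.
February 1884 has 29 days (1884 is a leap year): 128 − 29 = 99 left.
January 1884 has 31 days: 99 − 31 = 68 left.
December 1883 has 31 days: 68 − 31 = 37 left.
November 1883 has 30 days: 37 − 30 = 7 left.
October 1883 has 31 days; 31 − 7 = 24 → October 24, 1883.

October 24, 1883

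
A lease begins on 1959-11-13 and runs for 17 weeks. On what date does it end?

March 11, 1960

Counting forward 17 weeks = 119 days from November 13, 1959.
November has 30 days, so 30 − 13 = 17 days remain after November 13, 1959; 119 − 17 = 102 left.
December 1959 has 31 days: 102 − 31 = 71 left.
January 1960 has 31 days: 71 − 31 = 40 left.
February 1960 has 29 days (1960 is a leap year): 40 − 29 = 11 left.
11 days into March 1960 → March 11, 1960.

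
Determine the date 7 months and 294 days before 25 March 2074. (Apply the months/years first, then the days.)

November 4, 2072

Counting back 7 months and 294 days from March 25, 2074: first the month/year part, then the days.
month 3 − 7 = -4, which is month 8 of year 2073 → August 2073.
Day 25 is valid in August, giving August 25, 2073.
Now subtract 294 days from August 25, 2073.
Going back 25 days from August 25, 2073 reaches the end of the previous month; 294 − 25 = 269 left.
July 2073 has 31 days: 269 − 31 = 238 left.
June 2073 has 30 days: 238 − 30 = 208 left.
May 2073 has 31 days: 208 − 31 = 177 left.
April 2073 has 30 days: 177 − 30 = 147 left.
March 2073 has 31 days: 147 − 31 = 116 left.
February 2073 has 28 days (2073 is not a leap year): 116 − 28 = 88 left.
January 2073 has 31 days: 88 − 31 = 57 left.
December 2072 has 31 days: 57 − 31 = 26 left.
November 2072 has 30 days; 30 − 26 = 4 → November 4, 2072.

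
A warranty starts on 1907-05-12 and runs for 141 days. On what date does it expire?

Advancing 141 days from May 12, 1907.
May has 31 days, so 31 − 12 = 19 days remain after May 12, 1907; 141 − 19 = 122 left.
June 1907 has 30 days: 122 − 30 = 92 left.
July 1907 has 31 days: 92 − 31 = 61 left.
August 1907 has 31 days: 61 − 31 = 30 left.
30 days into September 1907 → September 30, 1907.

September 30, 1907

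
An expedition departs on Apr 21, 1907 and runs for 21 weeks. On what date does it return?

Adding 21 weeks = 147 days from April 21, 1907.
April has 30 days, so 30 − 21 = 9 days remain after April 21, 1907; 147 − 9 = 138 left.
May 1907 has 31 days: 138 − 31 = 107 left.
June 1907 has 30 days: 107 − 30 = 77 left.
July 1907 has 31 days: 77 − 31 = 46 left.
August 1907 has 31 days: 46 − 31 = 15 left.
15 days into September 1907 → September 15, 1907.

September 15, 1907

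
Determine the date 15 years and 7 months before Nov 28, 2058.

April 28, 2043

Counting back 15 years and 7 months from November 28, 2058.
-15 years → 2043; month 11 − 7 = 4 → April 2043.
Day 28 is valid in April, giving April 28, 2043.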